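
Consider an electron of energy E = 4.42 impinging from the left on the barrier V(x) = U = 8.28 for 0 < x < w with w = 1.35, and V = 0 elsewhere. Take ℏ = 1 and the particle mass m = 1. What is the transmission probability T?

T = 0.00220

Since E < U the interior solution is evanescent with decay constant κ = √(2m(U − E))/ℏ = 2.778.
κw = 3.751, sinh(κw) = 21.27.
Matching ψ, ψ′ at both faces gives T = [1 + U² sinh²(κw) / (4E(U − E))]⁻¹ = 1/455.5 = 0.00220.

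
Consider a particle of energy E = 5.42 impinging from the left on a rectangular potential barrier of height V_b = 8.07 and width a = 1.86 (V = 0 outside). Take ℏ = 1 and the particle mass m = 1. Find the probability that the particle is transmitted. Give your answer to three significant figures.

T = 0.000673

E < V_b: inside the barrier ψ ∝ e^{±κx} with κ = √(2m(V_b − E))/ℏ = 2.302.
κa = 4.282, sinh(κa) = 36.19.
The exact tunnelling result is T⁻¹ = 1 + V_b² sinh²(κa) / [4E(V_b − E)] = 1485, so T = 0.000673.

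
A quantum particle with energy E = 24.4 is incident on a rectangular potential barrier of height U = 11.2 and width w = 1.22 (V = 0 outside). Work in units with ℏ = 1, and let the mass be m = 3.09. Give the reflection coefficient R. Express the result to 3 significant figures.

E > U: inside the barrier k₂ = √(2m(E − U))/ℏ = 9.032, k₂w = 11.02.
T = [1 + U² sin²(k₂w) / (4E(E − U))]⁻¹ = 1/1.097 = 0.911.
R = 1 − T = 0.0887.

R = 0.0887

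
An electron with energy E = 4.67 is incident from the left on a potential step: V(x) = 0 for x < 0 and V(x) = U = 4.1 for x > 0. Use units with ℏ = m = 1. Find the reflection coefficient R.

The wavenumbers are k₁ = √(2mE)/ℏ = 3.056 on the left and k₂ = √(2m(E − U))/ℏ = 1.068 on the right.
Continuity of ψ and ψ′ at the step yields the reflection amplitude r = (k₁ − k₂)/(k₁ + k₂) = 0.4822; thus R = |r|² = 0.2325, T = 0.7675.

R = 0.232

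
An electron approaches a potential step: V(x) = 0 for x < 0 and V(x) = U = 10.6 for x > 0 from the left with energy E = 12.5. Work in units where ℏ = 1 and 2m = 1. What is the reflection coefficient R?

The wavenumbers are k₁ = √(2mE)/ℏ = 3.536 on the left and k₂ = √(2m(E − U))/ℏ = 1.378 on the right.
Continuity of ψ and ψ′ at the step yields the reflection amplitude r = (k₁ − k₂)/(k₁ + k₂) = 0.4390; thus R = |r|² = 0.1927, T = 0.8073.

R = 0.193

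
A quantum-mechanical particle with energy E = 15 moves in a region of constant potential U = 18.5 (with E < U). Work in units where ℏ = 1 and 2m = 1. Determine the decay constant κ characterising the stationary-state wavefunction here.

Since E < U the TISE in this region is ψ'' = κ²ψ with κ = √(2m(U − E))/ℏ.
κ = √(2 × 0.5 × 3.5) = 1.871.

κ = 1.87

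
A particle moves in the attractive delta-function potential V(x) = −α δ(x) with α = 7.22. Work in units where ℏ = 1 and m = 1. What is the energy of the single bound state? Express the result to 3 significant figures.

E = -26.1

The bound state is ψ(x) = √κ e^{−κ|x|}. The derivative jump ψ'(0⁺) − ψ'(0⁻) = −(2mα/ℏ²)ψ(0) fixes κ = mα/ℏ² = 7.220.
Then E = −ℏ²κ²/(2m) = −mα²/(2ℏ²) = -26.06.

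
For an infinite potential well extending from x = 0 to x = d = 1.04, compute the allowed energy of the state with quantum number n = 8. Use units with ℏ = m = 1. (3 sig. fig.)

The infinite-well eigenfunctions ψ_n = √(2/d) sin(nπx/d) vanish at both walls, giving E_n = n²π²ℏ²/(2md²).
E_8 = 8² × π² / (2 × 1 × 1.04²) = 292.0.

E = 292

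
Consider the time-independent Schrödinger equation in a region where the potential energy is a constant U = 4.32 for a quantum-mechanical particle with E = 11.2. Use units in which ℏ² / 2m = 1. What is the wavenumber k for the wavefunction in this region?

k = 2.62

With E > U the solution is oscillatory, ψ ∝ e^{±ikx} with k = √(2m(E − U))/ℏ.
k = √(2 × 0.5 × 6.88) = 2.623.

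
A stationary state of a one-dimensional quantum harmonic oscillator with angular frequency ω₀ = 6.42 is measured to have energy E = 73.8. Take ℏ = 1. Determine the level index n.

n = 11

Invert E_n = (n + ½)ℏω₀: n = E/ℏω₀ − ½ = 10.995, so n = 11.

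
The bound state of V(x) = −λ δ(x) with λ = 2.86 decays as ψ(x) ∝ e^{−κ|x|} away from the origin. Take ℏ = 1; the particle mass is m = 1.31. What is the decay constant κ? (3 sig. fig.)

Integrate −(ℏ²/2m)ψ'' − λδ(x)ψ = Eψ from −ε to +ε: the ψ'' term gives ψ'(0⁺) − ψ'(0⁻) and the δ term gives −(2mλ/ℏ²)ψ(0).
With ψ ∝ e^{−κ|x|} this yields −2κ = −2mλ/ℏ², so κ = mλ/ℏ² = 3.747.

κ = 3.75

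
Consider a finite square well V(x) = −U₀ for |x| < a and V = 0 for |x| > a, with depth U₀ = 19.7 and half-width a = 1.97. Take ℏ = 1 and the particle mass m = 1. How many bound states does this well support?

The dimensionless depth is z₀ = a√(2mU₀)/ℏ = 1.97 × √(39.40) = 12.37.
The even/odd transcendental equations gain one root per π/2 in z₀, giving N = 1 + ⌊2z₀/π⌋ = 1 + ⌊7.872⌋ = 8.

N = 8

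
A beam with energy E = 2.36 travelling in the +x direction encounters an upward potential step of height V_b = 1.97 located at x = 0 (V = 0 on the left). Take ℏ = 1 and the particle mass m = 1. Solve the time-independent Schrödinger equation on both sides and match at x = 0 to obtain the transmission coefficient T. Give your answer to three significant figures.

On each side the TISE gives plane waves with k = √(2m(E − V))/ℏ: k₁ = √(2·1·2.36) = 2.173, k₂ = √(2·1·0.39) = 0.8832.
Matching ψ and ψ′ at x = 0 gives r = (k₁ − k₂)/(k₁ + k₂), so R = r² = 0.1780 and T = 1 − R = 0.8220.

T = 0.822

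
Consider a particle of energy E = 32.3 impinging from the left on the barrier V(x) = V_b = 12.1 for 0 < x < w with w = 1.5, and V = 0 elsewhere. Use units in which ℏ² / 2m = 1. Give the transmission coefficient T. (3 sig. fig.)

T = 0.989

Above the barrier the interior wavenumber is k₂ = √(2m(E − V_b))/ℏ = 4.494, giving phase k₂w = 6.742.
T = [1 + V_b² sin²(k₂w) / (4E(E − V_b))]⁻¹ = 1/1.011 = 0.989.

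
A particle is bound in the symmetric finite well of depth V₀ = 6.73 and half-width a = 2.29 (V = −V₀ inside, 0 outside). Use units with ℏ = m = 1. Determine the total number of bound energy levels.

N = 6

The dimensionless depth is z₀ = a√(2mV₀)/ℏ = 2.29 × √(13.46) = 8.402.
The even/odd transcendental equations gain one root per π/2 in z₀, giving N = 1 + ⌊2z₀/π⌋ = 1 + ⌊5.349⌋ = 6.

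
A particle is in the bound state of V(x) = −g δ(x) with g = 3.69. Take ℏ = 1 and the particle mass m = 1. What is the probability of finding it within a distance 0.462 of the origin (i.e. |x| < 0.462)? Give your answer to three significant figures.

P = 0.967

The normalised bound state is ψ = √κ e^{−κ|x|} with κ = mg/ℏ² = 3.690.
P(|x| < d) = ∫_{−d}^{d} κ e^{−2κ|x|} dx = 1 − e^{−2κd} = 1 − e^{−3.410} = 0.9669.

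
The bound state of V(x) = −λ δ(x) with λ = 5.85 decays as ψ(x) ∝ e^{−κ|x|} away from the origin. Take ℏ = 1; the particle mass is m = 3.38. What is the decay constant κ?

κ = 19.8

Integrate −(ℏ²/2m)ψ'' − λδ(x)ψ = Eψ from −ε to +ε: the ψ'' term gives ψ'(0⁺) − ψ'(0⁻) and the δ term gives −(2mλ/ℏ²)ψ(0).
With ψ ∝ e^{−κ|x|} this yields −2κ = −2mλ/ℏ², so κ = mλ/ℏ² = 19.77.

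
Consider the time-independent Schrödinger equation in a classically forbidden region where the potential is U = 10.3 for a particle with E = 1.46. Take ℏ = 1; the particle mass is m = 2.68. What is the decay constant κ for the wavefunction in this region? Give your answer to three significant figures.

κ = 6.88

Since E < U the TISE in this region is ψ'' = κ²ψ with κ = √(2m(U − E))/ℏ.
κ = √(2 × 2.68 × 8.84) = 6.883.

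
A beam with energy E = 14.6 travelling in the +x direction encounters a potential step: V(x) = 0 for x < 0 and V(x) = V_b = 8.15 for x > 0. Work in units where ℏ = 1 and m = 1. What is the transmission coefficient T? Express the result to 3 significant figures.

The wavenumbers are k₁ = √(2mE)/ℏ = 5.404 on the left and k₂ = √(2m(E − V_b))/ℏ = 3.592 on the right.
Continuity of ψ and ψ′ at the step yields the reflection amplitude r = (k₁ − k₂)/(k₁ + k₂) = 0.2014; thus R = |r|² = 0.04058, T = 0.9594.

T = 0.959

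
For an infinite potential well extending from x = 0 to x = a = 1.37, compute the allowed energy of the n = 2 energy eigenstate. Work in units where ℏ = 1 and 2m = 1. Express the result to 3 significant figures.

The infinite-well eigenfunctions ψ_n = √(2/a) sin(nπx/a) vanish at both walls, giving E_n = n²π²ℏ²/(2ma²).
E_2 = 2² × π² / (2 × 0.5 × 1.37²) = 21.03.

E = 21.0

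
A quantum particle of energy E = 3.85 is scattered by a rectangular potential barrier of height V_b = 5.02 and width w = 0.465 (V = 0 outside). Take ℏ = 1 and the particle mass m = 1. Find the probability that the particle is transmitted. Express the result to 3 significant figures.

T = 0.545

Since E < V_b the interior solution is evanescent with decay constant κ = √(2m(V_b − E))/ℏ = 1.530.
κw = 0.7113, sinh(κw) = 0.7728.
Matching ψ, ψ′ at both faces gives T = [1 + V_b² sinh²(κw) / (4E(V_b − E))]⁻¹ = 1/1.835 = 0.545.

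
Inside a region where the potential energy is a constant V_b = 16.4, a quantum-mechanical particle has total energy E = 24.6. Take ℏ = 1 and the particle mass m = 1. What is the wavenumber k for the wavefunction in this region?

k = 4.05

With E > V_b the solution is oscillatory, ψ ∝ e^{±ikx} with k = √(2m(E − V_b))/ℏ.
k = √(2 × 1 × 8.2) = 4.050.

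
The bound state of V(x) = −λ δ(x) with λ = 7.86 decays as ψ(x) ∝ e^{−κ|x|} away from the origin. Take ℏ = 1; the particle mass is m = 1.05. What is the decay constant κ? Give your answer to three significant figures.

κ = 8.25

Integrating the TISE across x = 0 gives the cusp condition ψ'(0⁺) − ψ'(0⁻) = −(2mλ/ℏ²)ψ(0).
With ψ ∝ e^{−κ|x|} this yields −2κ = −2mλ/ℏ², so κ = mλ/ℏ² = 8.253.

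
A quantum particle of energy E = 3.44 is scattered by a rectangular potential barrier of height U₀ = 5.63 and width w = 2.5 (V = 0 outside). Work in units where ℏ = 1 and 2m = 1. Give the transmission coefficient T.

T = 0.00232

Since E < U₀ the interior solution is evanescent with decay constant κ = √(2m(U₀ − E))/ℏ = 1.480.
κw = 3.700, sinh(κw) = 20.20.
The exact tunnelling result is T⁻¹ = 1 + U₀² sinh²(κw) / [4E(U₀ − E)] = 430.4, so T = 0.00232.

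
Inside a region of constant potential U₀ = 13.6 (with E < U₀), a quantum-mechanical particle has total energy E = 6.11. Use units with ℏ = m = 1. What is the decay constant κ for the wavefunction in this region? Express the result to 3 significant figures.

Since E < U₀ the TISE in this region is ψ'' = κ²ψ with κ = √(2m(U₀ − E))/ℏ.
κ = √(2 × 1 × 7.49) = 3.870.

κ = 3.87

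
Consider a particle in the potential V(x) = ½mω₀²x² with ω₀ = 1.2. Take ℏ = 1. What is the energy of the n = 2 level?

The oscillator eigenvalues are E_n = ℏω₀(n + ½), so E_2 = 1.2 × 2.5 = 3.000.

E = 3.00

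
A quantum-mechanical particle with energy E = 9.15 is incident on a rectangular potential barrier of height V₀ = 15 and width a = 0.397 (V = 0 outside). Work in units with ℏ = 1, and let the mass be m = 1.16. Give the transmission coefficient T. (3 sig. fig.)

Since E < V₀ the interior solution is evanescent with decay constant κ = √(2m(V₀ − E))/ℏ = 3.684.
κa = 1.463, sinh(κa) = 2.043.
The exact tunnelling result is T⁻¹ = 1 + V₀² sinh²(κa) / [4E(V₀ − E)] = 5.385, so T = 0.186.

T = 0.186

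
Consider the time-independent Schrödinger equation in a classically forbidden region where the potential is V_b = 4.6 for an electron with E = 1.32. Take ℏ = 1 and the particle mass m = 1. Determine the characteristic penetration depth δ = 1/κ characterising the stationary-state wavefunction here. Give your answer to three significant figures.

Since E < V_b the TISE in this region is ψ'' = κ²ψ with κ = √(2m(V_b − E))/ℏ.
κ = √(2 × 1 × 3.28) = 2.561. The penetration depth is δ = 1/κ = 0.390.

δ = 0.390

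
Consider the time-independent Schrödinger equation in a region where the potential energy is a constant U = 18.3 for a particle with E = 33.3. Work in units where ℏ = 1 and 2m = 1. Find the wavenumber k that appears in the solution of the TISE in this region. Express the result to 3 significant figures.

k = 3.87

With E > U the solution is oscillatory, ψ ∝ e^{±ikx} with k = √(2m(E − U))/ℏ.
k = √(2 × 0.5 × 15) = 3.873.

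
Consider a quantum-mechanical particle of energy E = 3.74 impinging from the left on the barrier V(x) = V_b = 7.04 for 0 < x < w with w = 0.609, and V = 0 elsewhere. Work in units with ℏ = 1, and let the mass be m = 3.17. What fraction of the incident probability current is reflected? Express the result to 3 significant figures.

Since E < V_b the interior solution is evanescent with decay constant κ = √(2m(V_b − E))/ℏ = 4.574.
κw = 2.786, sinh(κw) = 8.074.
Matching ψ, ψ′ at both faces gives T = [1 + V_b² sinh²(κw) / (4E(V_b − E))]⁻¹ = 1/66.44 = 0.0151.
R = 1 − T = 0.985.

R = 0.985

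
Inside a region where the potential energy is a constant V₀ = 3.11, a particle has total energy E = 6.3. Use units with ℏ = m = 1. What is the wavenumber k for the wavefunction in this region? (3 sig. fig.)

With E > V₀ the solution is oscillatory, ψ ∝ e^{±ikx} with k = √(2m(E − V₀))/ℏ.
k = √(2 × 1 × 3.19) = 2.526.

k = 2.53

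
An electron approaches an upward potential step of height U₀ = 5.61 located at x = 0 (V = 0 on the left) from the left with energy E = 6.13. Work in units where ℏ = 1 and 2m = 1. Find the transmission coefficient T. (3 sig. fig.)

T = 0.699

On each side the TISE gives plane waves with k = √(2m(E − V))/ℏ: k₁ = √(2·½·6.13) = 2.476, k₂ = √(2·½·0.52) = 0.7211.
Continuity of ψ and ψ′ at the step yields the reflection amplitude r = (k₁ − k₂)/(k₁ + k₂) = 0.5489; thus R = |r|² = 0.3013, T = 0.6987.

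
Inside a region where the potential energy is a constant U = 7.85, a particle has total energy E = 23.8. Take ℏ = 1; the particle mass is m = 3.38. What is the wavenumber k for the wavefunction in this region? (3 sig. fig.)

k = 10.4

With E > U the solution is oscillatory, ψ ∝ e^{±ikx} with k = √(2m(E − U))/ℏ.
k = √(2 × 3.38 × 15.95) = 10.38.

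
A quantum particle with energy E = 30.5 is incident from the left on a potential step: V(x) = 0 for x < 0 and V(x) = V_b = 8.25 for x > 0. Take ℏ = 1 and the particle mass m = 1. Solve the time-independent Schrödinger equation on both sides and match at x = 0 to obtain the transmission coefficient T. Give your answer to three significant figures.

T = 0.994

On each side the TISE gives plane waves with k = √(2m(E − V))/ℏ: k₁ = √(2·1·30.5) = 7.810, k₂ = √(2·1·22.25) = 6.671.
Continuity of ψ and ψ′ at the step yields the reflection amplitude r = (k₁ − k₂)/(k₁ + k₂) = 0.07868; thus R = |r|² = 0.006191, T = 0.9938.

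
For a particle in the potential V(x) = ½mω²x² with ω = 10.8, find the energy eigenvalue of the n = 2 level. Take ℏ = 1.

E = 27.0

The oscillator eigenvalues are E_n = ℏω(n + ½), so E_2 = 10.8 × 2.5 = 27.00.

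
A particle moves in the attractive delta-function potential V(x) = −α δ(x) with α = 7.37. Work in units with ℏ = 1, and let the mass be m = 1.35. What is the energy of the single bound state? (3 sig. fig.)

E = -36.7

For x ≠ 0 the bound state is ψ ∝ e^{−κ|x|}; integrating the TISE across the delta gives the cusp condition 2κ = 2mα/ℏ², so κ = 9.950.
Then E = −ℏ²κ²/(2m) = −mα²/(2ℏ²) = -36.66.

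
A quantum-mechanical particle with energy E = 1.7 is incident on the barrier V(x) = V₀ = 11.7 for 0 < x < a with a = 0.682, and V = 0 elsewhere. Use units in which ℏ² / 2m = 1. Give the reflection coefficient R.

E < V₀: inside the barrier ψ ∝ e^{±κx} with κ = √(2m(V₀ − E))/ℏ = 3.162.
κa = 2.157, sinh(κa) = 4.263.
The exact tunnelling result is T⁻¹ = 1 + V₀² sinh²(κa) / [4E(V₀ − E)] = 37.59, so T = 0.0266.
R = 1 − T = 0.973.

R = 0.973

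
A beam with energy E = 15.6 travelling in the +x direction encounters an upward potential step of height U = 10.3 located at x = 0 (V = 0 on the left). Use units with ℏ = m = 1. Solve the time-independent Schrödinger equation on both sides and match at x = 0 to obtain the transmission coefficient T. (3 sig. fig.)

T = 0.931

On each side the TISE gives plane waves with k = √(2m(E − V))/ℏ: k₁ = √(2·1·15.6) = 5.586, k₂ = √(2·1·5.3) = 3.256.
Continuity of ψ and ψ′ at the step yields the reflection amplitude r = (k₁ − k₂)/(k₁ + k₂) = 0.2635; thus R = |r|² = 0.06944, T = 0.9306.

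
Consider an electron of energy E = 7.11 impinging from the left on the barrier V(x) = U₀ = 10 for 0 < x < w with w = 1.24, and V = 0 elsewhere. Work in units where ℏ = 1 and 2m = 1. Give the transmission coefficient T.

Since E < U₀ the interior solution is evanescent with decay constant κ = √(2m(U₀ − E))/ℏ = 1.700.
κw = 2.108, sinh(κw) = 4.055.
Matching ψ, ψ′ at both faces gives T = [1 + U₀² sinh²(κw) / (4E(U₀ − E))]⁻¹ = 1/21.01 = 0.0476.

T = 0.0476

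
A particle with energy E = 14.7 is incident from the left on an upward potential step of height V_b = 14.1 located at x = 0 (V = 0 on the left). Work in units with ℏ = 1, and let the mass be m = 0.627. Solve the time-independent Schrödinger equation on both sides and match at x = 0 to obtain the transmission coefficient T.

T = 0.559

The wavenumbers are k₁ = √(2mE)/ℏ = 4.293 on the left and k₂ = √(2m(E − V_b))/ℏ = 0.8674 on the right.
Continuity of ψ and ψ′ at the step yields the reflection amplitude r = (k₁ − k₂)/(k₁ + k₂) = 0.6639; thus R = |r|² = 0.4407, T = 0.5593.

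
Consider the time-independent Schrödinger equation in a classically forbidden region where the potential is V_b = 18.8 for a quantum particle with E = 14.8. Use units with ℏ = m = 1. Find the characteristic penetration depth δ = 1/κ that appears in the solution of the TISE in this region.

δ = 0.354

Since E < V_b the TISE in this region is ψ'' = κ²ψ with κ = √(2m(V_b − E))/ℏ.
κ = √(2 × 1 × 4) = 2.828. The penetration depth is δ = 1/κ = 0.354.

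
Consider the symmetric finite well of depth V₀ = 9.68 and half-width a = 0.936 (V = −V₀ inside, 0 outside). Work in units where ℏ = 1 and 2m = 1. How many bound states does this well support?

N = 2

Define the well-strength parameter z₀ = (a/ℏ)√(2mV₀) = 0.936 × √(2·0.5·9.68) = 2.912.
A new bound state (alternating even/odd) appears each time z₀ passes a multiple of π/2, so N = ⌊2z₀/π⌋ + 1 = ⌊1.854⌋ + 1 = 2.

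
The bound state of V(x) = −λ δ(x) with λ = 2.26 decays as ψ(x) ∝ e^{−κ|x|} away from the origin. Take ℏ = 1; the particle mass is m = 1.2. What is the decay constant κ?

κ = 2.71

Integrate −(ℏ²/2m)ψ'' − λδ(x)ψ = Eψ from −ε to +ε: the ψ'' term gives ψ'(0⁺) − ψ'(0⁻) and the δ term gives −(2mλ/ℏ²)ψ(0).
With ψ ∝ e^{−κ|x|} this yields −2κ = −2mλ/ℏ², so κ = mλ/ℏ² = 2.712.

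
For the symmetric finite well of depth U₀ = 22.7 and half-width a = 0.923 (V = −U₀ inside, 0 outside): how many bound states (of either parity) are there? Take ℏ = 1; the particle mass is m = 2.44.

N = 7

Define the well-strength parameter z₀ = (a/ℏ)√(2mU₀) = 0.923 × √(2·2.44·22.7) = 9.715.
The even/odd transcendental equations gain one root per π/2 in z₀, giving N = 1 + ⌊2z₀/π⌋ = 1 + ⌊6.185⌋ = 7.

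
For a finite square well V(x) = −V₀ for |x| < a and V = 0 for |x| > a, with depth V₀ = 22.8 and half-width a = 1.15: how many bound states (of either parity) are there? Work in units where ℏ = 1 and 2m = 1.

N = 4

Define the well-strength parameter z₀ = (a/ℏ)√(2mV₀) = 1.15 × √(2·0.5·22.8) = 5.491.
A new bound state (alternating even/odd) appears each time z₀ passes a multiple of π/2, so N = ⌊2z₀/π⌋ + 1 = ⌊3.496⌋ + 1 = 4.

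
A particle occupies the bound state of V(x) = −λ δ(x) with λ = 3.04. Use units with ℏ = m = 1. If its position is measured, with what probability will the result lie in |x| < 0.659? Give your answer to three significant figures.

P = 0.982

The normalised bound state is ψ = √κ e^{−κ|x|} with κ = mλ/ℏ² = 3.040.
P(|x| < d) = ∫_{−d}^{d} κ e^{−2κ|x|} dx = 1 − e^{−2κd} = 1 − e^{−4.007} = 0.9818.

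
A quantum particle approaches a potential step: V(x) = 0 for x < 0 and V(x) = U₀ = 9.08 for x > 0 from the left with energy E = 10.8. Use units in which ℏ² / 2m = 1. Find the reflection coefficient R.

On each side the TISE gives plane waves with k = √(2m(E − V))/ℏ: k₁ = √(2·½·10.8) = 3.286, k₂ = √(2·½·1.72) = 1.311.
Matching ψ and ψ′ at x = 0 gives r = (k₁ − k₂)/(k₁ + k₂), so R = r² = 0.1845 and T = 1 − R = 0.8155.

R = 0.184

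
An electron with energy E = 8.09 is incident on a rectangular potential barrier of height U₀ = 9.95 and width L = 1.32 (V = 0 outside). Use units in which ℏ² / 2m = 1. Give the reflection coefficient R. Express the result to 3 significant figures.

Since E < U₀ the interior solution is evanescent with decay constant κ = √(2m(U₀ − E))/ℏ = 1.364.
κL = 1.800, sinh(κL) = 2.943.
Matching ψ, ψ′ at both faces gives T = [1 + U₀² sinh²(κL) / (4E(U₀ − E))]⁻¹ = 1/15.25 = 0.0656.
R = 1 − T = 0.934.

R = 0.934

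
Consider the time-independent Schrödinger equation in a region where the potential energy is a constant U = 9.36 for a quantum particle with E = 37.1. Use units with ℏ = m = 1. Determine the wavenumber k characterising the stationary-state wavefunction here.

k = 7.45

With E > U the solution is oscillatory, ψ ∝ e^{±ikx} with k = √(2m(E − U))/ℏ.
k = √(2 × 1 × 27.74) = 7.448.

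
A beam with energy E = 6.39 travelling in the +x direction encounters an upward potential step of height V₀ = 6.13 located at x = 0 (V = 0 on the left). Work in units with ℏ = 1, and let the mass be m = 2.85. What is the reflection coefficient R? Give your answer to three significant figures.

The wavenumbers are k₁ = √(2mE)/ℏ = 6.035 on the left and k₂ = √(2m(E − V₀))/ℏ = 1.217 on the right.
Matching ψ and ψ′ at x = 0 gives r = (k₁ − k₂)/(k₁ + k₂), so R = r² = 0.4413 and T = 1 − R = 0.5587.

R = 0.441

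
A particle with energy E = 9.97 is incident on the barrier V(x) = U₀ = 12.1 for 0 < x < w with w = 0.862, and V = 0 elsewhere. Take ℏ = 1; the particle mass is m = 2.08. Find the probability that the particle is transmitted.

E < U₀: inside the barrier ψ ∝ e^{±κx} with κ = √(2m(U₀ − E))/ℏ = 2.977.
κw = 2.566, sinh(κw) = 6.468.
Matching ψ, ψ′ at both faces gives T = [1 + U₀² sinh²(κw) / (4E(U₀ − E))]⁻¹ = 1/73.10 = 0.0137.

T = 0.0137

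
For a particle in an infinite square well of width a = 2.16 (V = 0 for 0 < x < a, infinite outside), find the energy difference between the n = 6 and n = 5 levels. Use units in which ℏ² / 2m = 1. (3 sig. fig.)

ΔE = 23.3

E_n = n²π²ℏ²/(2ma²), so ΔE = (6² − 5²) π²ℏ²/(2ma²).
ΔE = 11 × π² / (2 × 0.5 × 2.16²) = 23.27.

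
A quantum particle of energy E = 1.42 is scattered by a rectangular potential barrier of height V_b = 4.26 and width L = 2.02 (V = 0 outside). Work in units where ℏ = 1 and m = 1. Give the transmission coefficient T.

T = 0.000234

Since E < V_b the interior solution is evanescent with decay constant κ = √(2m(V_b − E))/ℏ = 2.383.
κL = 4.814, sinh(κL) = 61.62.
The exact tunnelling result is T⁻¹ = 1 + V_b² sinh²(κL) / [4E(V_b − E)] = 4273, so T = 0.000234.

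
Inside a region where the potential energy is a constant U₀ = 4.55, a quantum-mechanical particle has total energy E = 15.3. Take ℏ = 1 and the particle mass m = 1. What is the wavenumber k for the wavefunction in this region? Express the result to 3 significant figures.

With E > U₀ the solution is oscillatory, ψ ∝ e^{±ikx} with k = √(2m(E − U₀))/ℏ.
k = √(2 × 1 × 10.75) = 4.637.

k = 4.64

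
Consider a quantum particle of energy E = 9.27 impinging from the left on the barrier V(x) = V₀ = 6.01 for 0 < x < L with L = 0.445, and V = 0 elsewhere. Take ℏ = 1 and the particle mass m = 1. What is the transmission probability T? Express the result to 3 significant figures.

Above the barrier the interior wavenumber is k₂ = √(2m(E − V₀))/ℏ = 2.553, giving phase k₂L = 1.136.
T = [1 + V₀² sin²(k₂L) / (4E(E − V₀))]⁻¹ = 1/1.246 = 0.803.

T = 0.803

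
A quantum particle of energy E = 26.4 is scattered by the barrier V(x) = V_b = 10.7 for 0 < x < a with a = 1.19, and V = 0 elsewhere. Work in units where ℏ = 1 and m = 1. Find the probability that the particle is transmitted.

T = 0.990

E > V_b: inside the barrier k₂ = √(2m(E − V_b))/ℏ = 5.604, k₂a = 6.668.
Matching at both interfaces gives T⁻¹ = 1 + V_b² sin²(k₂a) / [4E(E − V_b)] = 1.010, hence T = 0.990.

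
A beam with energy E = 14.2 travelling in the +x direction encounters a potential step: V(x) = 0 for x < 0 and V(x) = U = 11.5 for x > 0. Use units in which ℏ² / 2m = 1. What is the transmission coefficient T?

T = 0.846

The wavenumbers are k₁ = √(2mE)/ℏ = 3.768 on the left and k₂ = √(2m(E − U))/ℏ = 1.643 on the right.
Continuity of ψ and ψ′ at the step yields the reflection amplitude r = (k₁ − k₂)/(k₁ + k₂) = 0.3927; thus R = |r|² = 0.1542, T = 0.8458.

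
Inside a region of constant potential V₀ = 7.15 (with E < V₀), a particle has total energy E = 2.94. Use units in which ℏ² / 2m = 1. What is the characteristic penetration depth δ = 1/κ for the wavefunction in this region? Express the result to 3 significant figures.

δ = 0.487

Since E < V₀ the TISE in this region is ψ'' = κ²ψ with κ = √(2m(V₀ − E))/ℏ.
κ = √(2 × 0.5 × 4.21) = 2.052. The penetration depth is δ = 1/κ = 0.487.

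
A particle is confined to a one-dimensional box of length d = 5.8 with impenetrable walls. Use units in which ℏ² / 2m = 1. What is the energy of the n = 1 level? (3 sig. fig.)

E = 0.293

Requiring ψ(0) = ψ(d) = 0 quantises k = nπ/d, hence E_n = ℏ²k²/2m = n²π²ℏ²/(2md²).
E_1 = 1² × π² / (2 × 0.5 × 5.8²) = 0.2934.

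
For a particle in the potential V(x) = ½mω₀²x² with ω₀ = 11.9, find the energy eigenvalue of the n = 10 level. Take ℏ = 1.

The oscillator eigenvalues are E_n = ℏω₀(n + ½), so E_10 = 11.9 × 10.5 = 125.0.

E = 125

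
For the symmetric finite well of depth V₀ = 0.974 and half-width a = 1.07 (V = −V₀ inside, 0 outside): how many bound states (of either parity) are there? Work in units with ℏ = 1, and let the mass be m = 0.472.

Define the well-strength parameter z₀ = (a/ℏ)√(2mV₀) = 1.07 × √(2·0.472·0.974) = 1.026.
The even/odd transcendental equations gain one root per π/2 in z₀, giving N = 1 + ⌊2z₀/π⌋ = 1 + ⌊0.6532⌋ = 1.

N = 1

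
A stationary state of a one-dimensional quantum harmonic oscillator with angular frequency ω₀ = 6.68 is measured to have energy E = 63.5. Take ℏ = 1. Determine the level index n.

E_n = ℏω₀(n + ½) ⇒ n = E/(ℏω₀) − ½ = 63.5/6.68 − 0.5 = 9.006 → n = 9.

n = 9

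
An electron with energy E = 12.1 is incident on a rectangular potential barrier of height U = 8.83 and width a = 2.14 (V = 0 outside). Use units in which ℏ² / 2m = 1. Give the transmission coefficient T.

T = 0.821

E > U: inside the barrier k₂ = √(2m(E − U))/ℏ = 1.808, k₂a = 3.870.
T = [1 + U² sin²(k₂a) / (4E(E − U))]⁻¹ = 1/1.218 = 0.821.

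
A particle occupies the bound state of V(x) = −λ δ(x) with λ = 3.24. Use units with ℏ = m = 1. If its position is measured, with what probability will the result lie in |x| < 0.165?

P = 0.657

The normalised bound state is ψ = √κ e^{−κ|x|} with κ = mλ/ℏ² = 3.240.
P(|x| < d) = ∫_{−d}^{d} κ e^{−2κ|x|} dx = 1 − e^{−2κd} = 1 − e^{−1.069} = 0.6567.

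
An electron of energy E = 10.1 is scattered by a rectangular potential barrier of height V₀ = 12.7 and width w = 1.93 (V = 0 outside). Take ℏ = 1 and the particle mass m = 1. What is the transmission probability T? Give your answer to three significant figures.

Since E < V₀ the interior solution is evanescent with decay constant κ = √(2m(V₀ − E))/ℏ = 2.280.
κw = 4.401, sinh(κw) = 40.76.
Matching ψ, ψ′ at both faces gives T = [1 + V₀² sinh²(κw) / (4E(V₀ − E))]⁻¹ = 1/2552 = 0.000392.

T = 0.000392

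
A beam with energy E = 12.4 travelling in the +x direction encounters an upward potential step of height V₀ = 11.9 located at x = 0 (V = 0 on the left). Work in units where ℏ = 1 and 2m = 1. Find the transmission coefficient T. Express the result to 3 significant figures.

T = 0.557

On each side the TISE gives plane waves with k = √(2m(E − V))/ℏ: k₁ = √(2·½·12.4) = 3.521, k₂ = √(2·½·0.5) = 0.7071.
Continuity of ψ and ψ′ at the step yields the reflection amplitude r = (k₁ − k₂)/(k₁ + k₂) = 0.6655; thus R = |r|² = 0.4430, T = 0.5570.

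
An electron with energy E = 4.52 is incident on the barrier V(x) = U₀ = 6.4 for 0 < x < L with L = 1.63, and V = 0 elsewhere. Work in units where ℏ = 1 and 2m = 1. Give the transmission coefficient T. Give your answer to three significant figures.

T = 0.0374

E < U₀: inside the barrier ψ ∝ e^{±κx} with κ = √(2m(U₀ − E))/ℏ = 1.371.
κL = 2.235, sinh(κL) = 4.619.
The exact tunnelling result is T⁻¹ = 1 + U₀² sinh²(κL) / [4E(U₀ − E)] = 26.72, so T = 0.0374.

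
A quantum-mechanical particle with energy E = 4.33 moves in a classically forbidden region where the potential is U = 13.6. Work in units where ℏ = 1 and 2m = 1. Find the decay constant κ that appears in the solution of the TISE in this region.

Since E < U the TISE in this region is ψ'' = κ²ψ with κ = √(2m(U − E))/ℏ.
κ = √(2 × 0.5 × 9.27) = 3.045.

κ = 3.04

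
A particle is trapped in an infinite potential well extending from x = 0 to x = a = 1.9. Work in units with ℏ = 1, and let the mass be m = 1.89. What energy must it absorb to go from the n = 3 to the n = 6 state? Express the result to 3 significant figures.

E_n = n²π²ℏ²/(2ma²), so ΔE = (6² − 3²) π²ℏ²/(2ma²).
ΔE = 27 × π² / (2 × 1.89 × 1.9²) = 19.53.

ΔE = 19.5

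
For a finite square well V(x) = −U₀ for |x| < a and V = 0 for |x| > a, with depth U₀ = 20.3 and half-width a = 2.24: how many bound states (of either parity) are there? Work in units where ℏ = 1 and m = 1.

N = 10

The dimensionless depth is z₀ = a√(2mU₀)/ℏ = 2.24 × √(40.60) = 14.27.
A new bound state (alternating even/odd) appears each time z₀ passes a multiple of π/2, so N = ⌊2z₀/π⌋ + 1 = ⌊9.086⌋ + 1 = 10.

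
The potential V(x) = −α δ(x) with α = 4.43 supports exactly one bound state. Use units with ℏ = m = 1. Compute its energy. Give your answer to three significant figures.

For x ≠ 0 the bound state is ψ ∝ e^{−κ|x|}; integrating the TISE across the delta gives the cusp condition 2κ = 2mα/ℏ², so κ = 4.430.
Then E = −ℏ²κ²/(2m) = −mα²/(2ℏ²) = -9.812.

E = -9.81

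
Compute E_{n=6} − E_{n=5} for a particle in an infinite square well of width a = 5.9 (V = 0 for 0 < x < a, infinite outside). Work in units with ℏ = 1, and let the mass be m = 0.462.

ΔE = 3.38

E_n = n²π²ℏ²/(2ma²), so ΔE = (6² − 5²) π²ℏ²/(2ma²).
ΔE = 11 × π² / (2 × 0.462 × 5.9²) = 3.375.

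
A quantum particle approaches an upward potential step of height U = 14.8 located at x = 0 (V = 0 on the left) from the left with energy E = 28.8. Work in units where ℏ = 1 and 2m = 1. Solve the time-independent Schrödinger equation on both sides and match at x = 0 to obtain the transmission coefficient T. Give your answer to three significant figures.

The wavenumbers are k₁ = √(2mE)/ℏ = 5.367 on the left and k₂ = √(2m(E − U))/ℏ = 3.742 on the right.
Continuity of ψ and ψ′ at the step yields the reflection amplitude r = (k₁ − k₂)/(k₁ + k₂) = 0.1784; thus R = |r|² = 0.03183, T = 0.9682.

T = 0.968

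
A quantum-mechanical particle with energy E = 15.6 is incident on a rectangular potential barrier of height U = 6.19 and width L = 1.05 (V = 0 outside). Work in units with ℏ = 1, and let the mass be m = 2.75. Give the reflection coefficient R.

E > U: inside the barrier k₂ = √(2m(E − U))/ℏ = 7.194, k₂L = 7.554.
T = [1 + U² sin²(k₂L) / (4E(E − U))]⁻¹ = 1/1.060 = 0.944.
R = 1 − T = 0.0562.

R = 0.0562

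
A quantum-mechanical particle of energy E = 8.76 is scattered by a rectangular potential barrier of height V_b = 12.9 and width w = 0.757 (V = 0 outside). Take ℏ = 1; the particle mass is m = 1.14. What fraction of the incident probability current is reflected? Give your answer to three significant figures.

Since E < V_b the interior solution is evanescent with decay constant κ = √(2m(V_b − E))/ℏ = 3.072.
κw = 2.326, sinh(κw) = 5.068.
The exact tunnelling result is T⁻¹ = 1 + V_b² sinh²(κw) / [4E(V_b − E)] = 30.47, so T = 0.0328.
R = 1 − T = 0.967.

R = 0.967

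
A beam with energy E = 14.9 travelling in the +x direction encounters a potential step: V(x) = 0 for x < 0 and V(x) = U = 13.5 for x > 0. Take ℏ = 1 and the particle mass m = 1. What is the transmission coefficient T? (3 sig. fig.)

On each side the TISE gives plane waves with k = √(2m(E − V))/ℏ: k₁ = √(2·1·14.9) = 5.459, k₂ = √(2·1·1.4) = 1.673.
Matching ψ and ψ′ at x = 0 gives r = (k₁ − k₂)/(k₁ + k₂), so R = r² = 0.2817 and T = 1 − R = 0.7183.

T = 0.718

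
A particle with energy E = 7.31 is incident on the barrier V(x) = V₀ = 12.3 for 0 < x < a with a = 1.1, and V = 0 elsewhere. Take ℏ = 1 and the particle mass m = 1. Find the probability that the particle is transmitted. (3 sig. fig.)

T = 0.00369

Since E < V₀ the interior solution is evanescent with decay constant κ = √(2m(V₀ − E))/ℏ = 3.159.
κa = 3.475, sinh(κa) = 16.13.
Matching ψ, ψ′ at both faces gives T = [1 + V₀² sinh²(κa) / (4E(V₀ − E))]⁻¹ = 1/270.9 = 0.00369.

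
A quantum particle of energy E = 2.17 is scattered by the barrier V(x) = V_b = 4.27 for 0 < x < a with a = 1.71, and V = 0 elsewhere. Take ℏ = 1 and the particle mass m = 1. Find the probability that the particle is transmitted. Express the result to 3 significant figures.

T = 0.00361

E < V_b: inside the barrier ψ ∝ e^{±κx} with κ = √(2m(V_b − E))/ℏ = 2.049.
κa = 3.504, sinh(κa) = 16.62.
The exact tunnelling result is T⁻¹ = 1 + V_b² sinh²(κa) / [4E(V_b − E)] = 277.2, so T = 0.00361.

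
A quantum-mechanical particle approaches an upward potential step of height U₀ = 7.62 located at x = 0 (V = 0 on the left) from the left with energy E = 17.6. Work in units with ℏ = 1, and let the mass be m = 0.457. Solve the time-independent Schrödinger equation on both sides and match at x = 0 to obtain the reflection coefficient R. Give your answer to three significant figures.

The wavenumbers are k₁ = √(2mE)/ℏ = 4.011 on the left and k₂ = √(2m(E − U₀))/ℏ = 3.020 on the right.
Continuity of ψ and ψ′ at the step yields the reflection amplitude r = (k₁ − k₂)/(k₁ + k₂) = 0.1409; thus R = |r|² = 0.01985, T = 0.9802.

R = 0.0198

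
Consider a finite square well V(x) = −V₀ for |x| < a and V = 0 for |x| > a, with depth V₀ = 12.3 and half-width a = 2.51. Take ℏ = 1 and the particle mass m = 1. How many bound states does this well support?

Define the well-strength parameter z₀ = (a/ℏ)√(2mV₀) = 2.51 × √(2·1·12.3) = 12.45.
A new bound state (alternating even/odd) appears each time z₀ passes a multiple of π/2, so N = ⌊2z₀/π⌋ + 1 = ⌊7.925⌋ + 1 = 8.

N = 8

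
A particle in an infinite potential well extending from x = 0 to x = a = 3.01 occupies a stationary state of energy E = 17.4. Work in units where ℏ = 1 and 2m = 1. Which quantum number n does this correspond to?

n = 4

From E_n = n²π²ℏ²/(2ma²) invert to n = √(2ma²E)/(πℏ).
n = (3.01/π) × √(2 × 0.5 × 17.4) = 3.997 → n = 4.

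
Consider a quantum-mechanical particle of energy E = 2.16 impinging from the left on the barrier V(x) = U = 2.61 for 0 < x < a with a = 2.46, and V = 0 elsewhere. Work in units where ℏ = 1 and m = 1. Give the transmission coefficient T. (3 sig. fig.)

T = 0.0214

E < U: inside the barrier ψ ∝ e^{±κx} with κ = √(2m(U − E))/ℏ = 0.9487.
κa = 2.334, sinh(κa) = 5.110.
The exact tunnelling result is T⁻¹ = 1 + U² sinh²(κa) / [4E(U − E)] = 46.75, so T = 0.0214.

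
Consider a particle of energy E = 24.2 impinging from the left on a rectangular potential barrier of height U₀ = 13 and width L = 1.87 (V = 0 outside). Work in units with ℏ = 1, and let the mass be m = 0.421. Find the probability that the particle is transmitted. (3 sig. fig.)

T = 0.960

E > U₀: inside the barrier k₂ = √(2m(E − U₀))/ℏ = 3.071, k₂L = 5.743.
T = [1 + U₀² sin²(k₂L) / (4E(E − U₀))]⁻¹ = 1/1.041 = 0.960.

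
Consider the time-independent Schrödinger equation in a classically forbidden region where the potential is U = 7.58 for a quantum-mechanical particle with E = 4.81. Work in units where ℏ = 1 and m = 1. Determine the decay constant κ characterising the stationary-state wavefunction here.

Since E < U the TISE in this region is ψ'' = κ²ψ with κ = √(2m(U − E))/ℏ.
κ = √(2 × 1 × 2.77) = 2.354.

κ = 2.35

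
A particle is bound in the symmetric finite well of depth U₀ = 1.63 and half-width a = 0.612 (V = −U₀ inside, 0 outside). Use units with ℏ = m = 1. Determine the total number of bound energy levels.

The dimensionless depth is z₀ = a√(2mU₀)/ℏ = 0.612 × √(3.260) = 1.105.
The even/odd transcendental equations gain one root per π/2 in z₀, giving N = 1 + ⌊2z₀/π⌋ = 1 + ⌊0.7035⌋ = 1.

N = 1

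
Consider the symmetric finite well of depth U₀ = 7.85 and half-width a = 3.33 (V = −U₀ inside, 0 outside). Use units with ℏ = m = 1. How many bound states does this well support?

Define the well-strength parameter z₀ = (a/ℏ)√(2mU₀) = 3.33 × √(2·1·7.85) = 13.19.
A new bound state (alternating even/odd) appears each time z₀ passes a multiple of π/2, so N = ⌊2z₀/π⌋ + 1 = ⌊8.400⌋ + 1 = 9.

N = 9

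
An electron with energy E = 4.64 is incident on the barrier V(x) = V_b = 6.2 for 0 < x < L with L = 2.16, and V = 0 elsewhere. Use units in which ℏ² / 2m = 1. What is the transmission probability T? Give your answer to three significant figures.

E < V_b: inside the barrier ψ ∝ e^{±κx} with κ = √(2m(V_b − E))/ℏ = 1.249.
κL = 2.698, sinh(κL) = 7.390.
The exact tunnelling result is T⁻¹ = 1 + V_b² sinh²(κL) / [4E(V_b − E)] = 73.51, so T = 0.0136.

T = 0.0136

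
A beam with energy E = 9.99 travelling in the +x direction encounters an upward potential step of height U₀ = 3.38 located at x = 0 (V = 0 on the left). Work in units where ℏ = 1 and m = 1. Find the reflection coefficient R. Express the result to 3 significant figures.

On each side the TISE gives plane waves with k = √(2m(E − V))/ℏ: k₁ = √(2·1·9.99) = 4.470, k₂ = √(2·1·6.61) = 3.636.
Continuity of ψ and ψ′ at the step yields the reflection amplitude r = (k₁ − k₂)/(k₁ + k₂) = 0.1029; thus R = |r|² = 0.01059, T = 0.9894.

R = 0.0106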